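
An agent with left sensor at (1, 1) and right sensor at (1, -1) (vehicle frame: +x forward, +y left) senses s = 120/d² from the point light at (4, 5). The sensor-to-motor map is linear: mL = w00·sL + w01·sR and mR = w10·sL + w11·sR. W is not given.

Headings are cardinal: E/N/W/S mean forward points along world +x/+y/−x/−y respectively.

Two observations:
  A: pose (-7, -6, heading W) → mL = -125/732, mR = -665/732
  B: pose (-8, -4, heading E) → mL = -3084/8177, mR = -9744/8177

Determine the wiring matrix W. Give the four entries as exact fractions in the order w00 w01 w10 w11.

obs A: pose=(-7,-6,W) → sL=5/12, sR=30/61, mL=-125/732, mR=-665/732
obs B: pose=(-8,-4,E) → sL=24/37, sR=120/221, mL=-3084/8177, mR=-9744/8177
sensor matrix S = [[5/12, 30/61], [24/37, 120/221]]; det S = -46270/498797
solve [mL_A; mL_B] = S·[w00; w01] and [mR_A; mR_B] = S·[w10; w11]:
  w00 = -1, w01 = 1/2, w10 = -1, w11 = -1

-1 1/2 -1 -1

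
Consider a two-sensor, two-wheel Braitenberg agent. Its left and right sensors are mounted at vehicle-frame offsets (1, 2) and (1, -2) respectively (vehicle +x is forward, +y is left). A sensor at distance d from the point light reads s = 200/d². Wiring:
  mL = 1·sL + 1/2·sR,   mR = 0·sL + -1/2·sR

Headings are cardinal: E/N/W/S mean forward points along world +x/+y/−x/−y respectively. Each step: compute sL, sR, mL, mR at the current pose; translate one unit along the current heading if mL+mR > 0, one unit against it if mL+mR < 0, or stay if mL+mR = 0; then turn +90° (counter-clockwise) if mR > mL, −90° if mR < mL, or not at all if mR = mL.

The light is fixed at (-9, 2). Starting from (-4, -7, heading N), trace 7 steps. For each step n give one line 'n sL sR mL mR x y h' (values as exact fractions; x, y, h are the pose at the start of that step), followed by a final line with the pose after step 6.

n=0: pose=(-4,-7,N); sL=200/73, sR=200/113; mL=29900/8249, mR=-100/113; mL+mR=200/73 → advance +1; mR−mL=-37200/8249 → turn -1·90°
n=1: pose=(-4,-6,E); sL=25/9, sR=25/17; mL=1075/306, mR=-25/34; mL+mR=25/9 → advance +1; mR−mL=-650/153 → turn -1·90°
n=2: pose=(-3,-6,S); sL=40/29, sR=200/97; mL=6780/2813, mR=-100/97; mL+mR=40/29 → advance +1; mR−mL=-9680/2813 → turn -1·90°
n=3: pose=(-3,-7,W); sL=100/73, sR=100/37; mL=7350/2701, mR=-50/37; mL+mR=100/73 → advance +1; mR−mL=-11000/2701 → turn -1·90°
n=4: pose=(-4,-7,N); sL=200/73, sR=200/113; mL=29900/8249, mR=-100/113; mL+mR=200/73 → advance +1; mR−mL=-37200/8249 → turn -1·90°
n=5: pose=(-4,-6,E); sL=25/9, sR=25/17; mL=1075/306, mR=-25/34; mL+mR=25/9 → advance +1; mR−mL=-650/153 → turn -1·90°
n=6: pose=(-3,-6,S); sL=40/29, sR=200/97; mL=6780/2813, mR=-100/97; mL+mR=40/29 → advance +1; mR−mL=-9680/2813 → turn -1·90°

0 200/73 200/113 29900/8249 -100/113 -4 -7 N
1 25/9 25/17 1075/306 -25/34 -4 -6 E
2 40/29 200/97 6780/2813 -100/97 -3 -6 S
3 100/73 100/37 7350/2701 -50/37 -3 -7 W
4 200/73 200/113 29900/8249 -100/113 -4 -7 N
5 25/9 25/17 1075/306 -25/34 -4 -6 E
6 40/29 200/97 6780/2813 -100/97 -3 -6 S
final -3 -7 W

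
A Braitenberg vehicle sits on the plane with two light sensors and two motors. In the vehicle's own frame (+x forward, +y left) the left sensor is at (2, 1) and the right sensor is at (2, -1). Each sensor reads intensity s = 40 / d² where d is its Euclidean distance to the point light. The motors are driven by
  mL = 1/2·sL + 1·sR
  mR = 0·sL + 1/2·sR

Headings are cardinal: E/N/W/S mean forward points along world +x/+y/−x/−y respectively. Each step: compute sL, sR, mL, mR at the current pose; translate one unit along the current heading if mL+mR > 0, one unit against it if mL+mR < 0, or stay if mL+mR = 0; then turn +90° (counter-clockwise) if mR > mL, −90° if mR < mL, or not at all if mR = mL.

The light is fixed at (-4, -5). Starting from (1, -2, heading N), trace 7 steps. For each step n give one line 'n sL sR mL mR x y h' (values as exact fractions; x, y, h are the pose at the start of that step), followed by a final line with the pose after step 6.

0 40/41 40/61 2860/2501 20/61 1 -2 N
1 20/37 20/29 1030/1073 10/29 1 -1 E
2 40/53 40/29 2700/1537 20/29 2 -1 S
3 2 5/4 9/4 5/8 2 -2 W
4 40/41 40/61 2860/2501 20/61 1 -2 N
5 20/37 20/29 1030/1073 10/29 1 -1 E
6 40/53 40/29 2700/1537 20/29 2 -1 S
final 2 -2 W

n=0: pose=(1,-2,N); sL=40/41, sR=40/61; mL=2860/2501, mR=20/61; mL+mR=3680/2501 → advance +1; mR−mL=-2040/2501 → turn -1·90°
n=1: pose=(1,-1,E); sL=20/37, sR=20/29; mL=1030/1073, mR=10/29; mL+mR=1400/1073 → advance +1; mR−mL=-660/1073 → turn -1·90°
n=2: pose=(2,-1,S); sL=40/53, sR=40/29; mL=2700/1537, mR=20/29; mL+mR=3760/1537 → advance +1; mR−mL=-1640/1537 → turn -1·90°
n=3: pose=(2,-2,W); sL=2, sR=5/4; mL=9/4, mR=5/8; mL+mR=23/8 → advance +1; mR−mL=-13/8 → turn -1·90°
n=4: pose=(1,-2,N); sL=40/41, sR=40/61; mL=2860/2501, mR=20/61; mL+mR=3680/2501 → advance +1; mR−mL=-2040/2501 → turn -1·90°
n=5: pose=(1,-1,E); sL=20/37, sR=20/29; mL=1030/1073, mR=10/29; mL+mR=1400/1073 → advance +1; mR−mL=-660/1073 → turn -1·90°
n=6: pose=(2,-1,S); sL=40/53, sR=40/29; mL=2700/1537, mR=20/29; mL+mR=3760/1537 → advance +1; mR−mL=-1640/1537 → turn -1·90°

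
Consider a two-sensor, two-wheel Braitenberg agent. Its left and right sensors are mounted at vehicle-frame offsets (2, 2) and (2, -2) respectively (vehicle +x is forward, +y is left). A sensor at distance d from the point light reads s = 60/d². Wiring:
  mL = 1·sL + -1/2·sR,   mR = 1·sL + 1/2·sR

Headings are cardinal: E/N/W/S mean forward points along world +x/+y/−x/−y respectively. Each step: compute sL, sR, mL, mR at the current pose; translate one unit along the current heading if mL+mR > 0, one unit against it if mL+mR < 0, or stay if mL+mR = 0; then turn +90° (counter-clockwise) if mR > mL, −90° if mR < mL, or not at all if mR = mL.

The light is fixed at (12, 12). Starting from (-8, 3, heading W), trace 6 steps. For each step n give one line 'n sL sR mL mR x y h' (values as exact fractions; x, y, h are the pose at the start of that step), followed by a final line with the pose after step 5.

n=0: pose=(-8,3,W); sL=12/121, sR=60/533; mL=2766/64493, mR=10026/64493; mL+mR=24/121 → advance +1; mR−mL=60/533 → turn +1·90°
n=1: pose=(-9,3,S); sL=30/241, sR=6/65; mL=1227/15665, mR=2673/15665; mL+mR=60/241 → advance +1; mR−mL=6/65 → turn +1·90°
n=2: pose=(-9,2,E); sL=12/85, sR=12/101; mL=702/8585, mR=1722/8585; mL+mR=24/85 → advance +1; mR−mL=12/101 → turn +1·90°
n=3: pose=(-8,2,N); sL=15/137, sR=15/97; mL=855/26578, mR=4965/26578; mL+mR=30/137 → advance +1; mR−mL=15/97 → turn +1·90°
n=4: pose=(-8,3,W); sL=12/121, sR=60/533; mL=2766/64493, mR=10026/64493; mL+mR=24/121 → advance +1; mR−mL=60/533 → turn +1·90°
n=5: pose=(-9,3,S); sL=30/241, sR=6/65; mL=1227/15665, mR=2673/15665; mL+mR=60/241 → advance +1; mR−mL=6/65 → turn +1·90°

0 12/121 60/533 2766/64493 10026/64493 -8 3 W
1 30/241 6/65 1227/15665 2673/15665 -9 3 S
2 12/85 12/101 702/8585 1722/8585 -9 2 E
3 15/137 15/97 855/26578 4965/26578 -8 2 N
4 12/121 60/533 2766/64493 10026/64493 -8 3 W
5 30/241 6/65 1227/15665 2673/15665 -9 3 S
final -9 2 E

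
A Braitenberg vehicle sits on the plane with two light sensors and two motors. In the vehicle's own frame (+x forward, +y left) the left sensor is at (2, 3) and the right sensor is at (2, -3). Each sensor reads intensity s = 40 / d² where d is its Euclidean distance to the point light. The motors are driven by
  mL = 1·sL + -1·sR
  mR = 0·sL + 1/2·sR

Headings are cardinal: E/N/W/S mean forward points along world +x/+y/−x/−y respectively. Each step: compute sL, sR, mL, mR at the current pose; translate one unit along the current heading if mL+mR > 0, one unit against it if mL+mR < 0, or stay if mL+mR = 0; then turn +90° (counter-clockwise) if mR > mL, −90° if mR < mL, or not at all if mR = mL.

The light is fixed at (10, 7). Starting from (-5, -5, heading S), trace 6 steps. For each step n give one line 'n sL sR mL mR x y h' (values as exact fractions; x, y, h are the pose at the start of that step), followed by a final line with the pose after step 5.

0 2/17 1/13 9/221 1/26 -5 -5 S
1 8/109 40/389 -1248/42401 20/389 -5 -6 W
2 20/197 20/293 1920/57721 10/293 -6 -6 S
3 40/317 8/97 1344/30749 4/97 -6 -7 E
4 1/10 2/29 9/290 1/29 -5 -7 S
5 40/313 40/493 7200/154309 20/493 -5 -8 E
final -4 -8 S

n=0: pose=(-5,-5,S); sL=2/17, sR=1/13; mL=9/221, mR=1/26; mL+mR=35/442 → advance +1; mR−mL=-1/442 → turn -1·90°
n=1: pose=(-5,-6,W); sL=8/109, sR=40/389; mL=-1248/42401, mR=20/389; mL+mR=932/42401 → advance +1; mR−mL=3428/42401 → turn +1·90°
n=2: pose=(-6,-6,S); sL=20/197, sR=20/293; mL=1920/57721, mR=10/293; mL+mR=3890/57721 → advance +1; mR−mL=50/57721 → turn +1·90°
n=3: pose=(-6,-7,E); sL=40/317, sR=8/97; mL=1344/30749, mR=4/97; mL+mR=2612/30749 → advance +1; mR−mL=-76/30749 → turn -1·90°
n=4: pose=(-5,-7,S); sL=1/10, sR=2/29; mL=9/290, mR=1/29; mL+mR=19/290 → advance +1; mR−mL=1/290 → turn +1·90°
n=5: pose=(-5,-8,E); sL=40/313, sR=40/493; mL=7200/154309, mR=20/493; mL+mR=13460/154309 → advance +1; mR−mL=-940/154309 → turn -1·90°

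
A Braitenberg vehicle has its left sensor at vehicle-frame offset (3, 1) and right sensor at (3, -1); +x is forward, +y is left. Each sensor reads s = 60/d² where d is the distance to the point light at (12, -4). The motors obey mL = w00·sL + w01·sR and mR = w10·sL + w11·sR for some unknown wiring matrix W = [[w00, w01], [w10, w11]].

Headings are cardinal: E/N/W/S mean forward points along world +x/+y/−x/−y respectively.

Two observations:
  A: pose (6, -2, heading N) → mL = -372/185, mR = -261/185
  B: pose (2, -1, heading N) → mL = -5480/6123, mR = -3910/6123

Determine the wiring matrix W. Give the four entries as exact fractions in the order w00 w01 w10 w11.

-1 -1 -1 -1/2

obs A: pose=(6,-2,N) → sL=30/37, sR=6/5, mL=-372/185, mR=-261/185
obs B: pose=(2,-1,N) → sL=60/157, sR=20/39, mL=-5480/6123, mR=-3910/6123
sensor matrix S = [[30/37, 6/5], [60/157, 20/39]]; det S = -3232/75517
solve [mL_A; mL_B] = S·[w00; w01] and [mR_A; mR_B] = S·[w10; w11]:
  w00 = -1, w01 = -1, w10 = -1, w11 = -1/2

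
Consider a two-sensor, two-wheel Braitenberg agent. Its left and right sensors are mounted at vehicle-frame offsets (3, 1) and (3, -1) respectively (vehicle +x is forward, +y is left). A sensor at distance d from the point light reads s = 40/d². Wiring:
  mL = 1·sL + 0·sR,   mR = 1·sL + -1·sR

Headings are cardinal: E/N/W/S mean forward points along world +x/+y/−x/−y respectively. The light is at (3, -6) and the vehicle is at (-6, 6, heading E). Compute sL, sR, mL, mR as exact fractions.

8/41 40/157 8/41 -384/6437

left sensor world pos  = (-3, 7); dL² = 205
right sensor world pos = (-3, 5); dR² = 157
sL = 40/205 = 8/41
sR = 40/157 = 40/157
mL = 1·sL + 0·sR = 8/41
mR = 1·sL + -1·sR = -384/6437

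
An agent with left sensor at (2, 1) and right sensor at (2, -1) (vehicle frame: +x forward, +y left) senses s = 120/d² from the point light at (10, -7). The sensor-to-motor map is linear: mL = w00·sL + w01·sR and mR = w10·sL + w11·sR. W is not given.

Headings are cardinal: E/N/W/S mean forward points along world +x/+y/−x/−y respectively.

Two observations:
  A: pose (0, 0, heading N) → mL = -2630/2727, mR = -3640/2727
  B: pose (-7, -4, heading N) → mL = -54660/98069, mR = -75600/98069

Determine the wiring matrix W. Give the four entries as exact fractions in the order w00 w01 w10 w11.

-1 -1/2 -1 -1

obs A: pose=(0,0,N) → sL=60/101, sR=20/27, mL=-2630/2727, mR=-3640/2727
obs B: pose=(-7,-4,N) → sL=120/349, sR=120/281, mL=-54660/98069, mR=-75600/98069
sensor matrix S = [[60/101, 20/27], [120/349, 120/281]]; det S = -89600/89144721
solve [mL_A; mL_B] = S·[w00; w01] and [mR_A; mR_B] = S·[w10; w11]:
  w00 = -1, w01 = -1/2, w10 = -1, w11 = -1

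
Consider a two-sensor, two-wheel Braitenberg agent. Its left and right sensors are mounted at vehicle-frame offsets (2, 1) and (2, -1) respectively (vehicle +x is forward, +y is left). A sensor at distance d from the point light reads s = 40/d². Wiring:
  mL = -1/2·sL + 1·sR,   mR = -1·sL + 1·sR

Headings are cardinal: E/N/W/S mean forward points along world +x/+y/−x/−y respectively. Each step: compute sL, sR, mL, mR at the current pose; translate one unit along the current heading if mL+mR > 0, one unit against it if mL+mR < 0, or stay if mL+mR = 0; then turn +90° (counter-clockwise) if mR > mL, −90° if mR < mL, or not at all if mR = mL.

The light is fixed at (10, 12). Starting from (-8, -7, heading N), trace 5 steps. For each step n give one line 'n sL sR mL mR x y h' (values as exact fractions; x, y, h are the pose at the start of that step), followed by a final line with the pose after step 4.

0 4/65 20/289 722/18785 144/18785 -8 -7 N
1 8/109 40/617 1892/67253 -576/67253 -8 -6 E
2 5/82 10/181 735/29684 -85/14842 -7 -6 S
3 40/761 8/137 3348/104257 608/104257 -7 -7 W
4 4/65 20/289 722/18785 144/18785 -8 -7 N
final -8 -6 E

n=0: pose=(-8,-7,N); sL=4/65, sR=20/289; mL=722/18785, mR=144/18785; mL+mR=866/18785 → advance +1; mR−mL=-2/65 → turn -1·90°
n=1: pose=(-8,-6,E); sL=8/109, sR=40/617; mL=1892/67253, mR=-576/67253; mL+mR=1316/67253 → advance +1; mR−mL=-4/109 → turn -1·90°
n=2: pose=(-7,-6,S); sL=5/82, sR=10/181; mL=735/29684, mR=-85/14842; mL+mR=565/29684 → advance +1; mR−mL=-5/164 → turn -1·90°
n=3: pose=(-7,-7,W); sL=40/761, sR=8/137; mL=3348/104257, mR=608/104257; mL+mR=3956/104257 → advance +1; mR−mL=-20/761 → turn -1·90°
n=4: pose=(-8,-7,N); sL=4/65, sR=20/289; mL=722/18785, mR=144/18785; mL+mR=866/18785 → advance +1; mR−mL=-2/65 → turn -1·90°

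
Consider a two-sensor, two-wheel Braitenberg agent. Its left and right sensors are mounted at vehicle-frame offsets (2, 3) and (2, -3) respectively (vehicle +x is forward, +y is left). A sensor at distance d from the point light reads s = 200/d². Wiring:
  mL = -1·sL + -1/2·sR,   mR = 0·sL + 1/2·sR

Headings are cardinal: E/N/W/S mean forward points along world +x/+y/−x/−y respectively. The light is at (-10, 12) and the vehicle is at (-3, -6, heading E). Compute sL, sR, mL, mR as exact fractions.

100/153 100/261 -1250/1479 50/261

left sensor world pos  = (-1, -3); dL² = 306
right sensor world pos = (-1, -9); dR² = 522
sL = 200/306 = 100/153
sR = 200/522 = 100/261
mL = -1·sL + -1/2·sR = -1250/1479
mR = 0·sL + 1/2·sR = 50/261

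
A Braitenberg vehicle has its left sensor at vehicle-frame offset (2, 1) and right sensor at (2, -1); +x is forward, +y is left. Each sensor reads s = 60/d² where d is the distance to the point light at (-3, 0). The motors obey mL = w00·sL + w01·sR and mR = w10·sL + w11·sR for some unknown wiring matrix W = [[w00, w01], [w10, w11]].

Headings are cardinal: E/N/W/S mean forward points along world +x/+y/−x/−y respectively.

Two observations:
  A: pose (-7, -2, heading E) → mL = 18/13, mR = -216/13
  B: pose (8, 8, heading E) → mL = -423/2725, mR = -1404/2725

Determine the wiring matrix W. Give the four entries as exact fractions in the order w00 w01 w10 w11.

obs A: pose=(-7,-2,E) → sL=12, sR=60/13, mL=18/13, mR=-216/13
obs B: pose=(8,8,E) → sL=6/25, sR=30/109, mL=-423/2725, mR=-1404/2725
sensor matrix S = [[12, 60/13], [6/25, 30/109]]; det S = 15552/7085
solve [mL_A; mL_B] = S·[w00; w01] and [mR_A; mR_B] = S·[w10; w11]:
  w00 = 1/2, w01 = -1, w10 = -1, w11 = -1

1/2 -1 -1 -1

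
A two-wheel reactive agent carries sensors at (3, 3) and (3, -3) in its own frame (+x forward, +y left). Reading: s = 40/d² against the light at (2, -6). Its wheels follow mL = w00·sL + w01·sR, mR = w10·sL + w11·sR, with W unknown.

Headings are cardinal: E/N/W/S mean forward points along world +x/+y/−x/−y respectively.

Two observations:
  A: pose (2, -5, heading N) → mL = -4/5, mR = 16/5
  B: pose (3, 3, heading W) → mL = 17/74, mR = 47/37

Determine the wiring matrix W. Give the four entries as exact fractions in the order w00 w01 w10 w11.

1/2 -1 1 1

obs A: pose=(2,-5,N) → sL=8/5, sR=8/5, mL=-4/5, mR=16/5
obs B: pose=(3,3,W) → sL=1, sR=10/37, mL=17/74, mR=47/37
sensor matrix S = [[8/5, 8/5], [1, 10/37]]; det S = -216/185
solve [mL_A; mL_B] = S·[w00; w01] and [mR_A; mR_B] = S·[w10; w11]:
  w00 = 1/2, w01 = -1, w10 = 1, w11 = 1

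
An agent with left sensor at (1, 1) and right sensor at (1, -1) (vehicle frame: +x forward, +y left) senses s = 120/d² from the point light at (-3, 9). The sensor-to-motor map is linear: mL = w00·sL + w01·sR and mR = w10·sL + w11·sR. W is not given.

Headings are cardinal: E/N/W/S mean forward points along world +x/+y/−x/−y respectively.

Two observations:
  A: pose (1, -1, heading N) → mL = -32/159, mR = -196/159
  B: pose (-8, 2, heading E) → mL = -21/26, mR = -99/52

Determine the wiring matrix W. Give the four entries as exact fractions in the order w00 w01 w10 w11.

-1 1 -1/2 -1/2

obs A: pose=(1,-1,N) → sL=4/3, sR=60/53, mL=-32/159, mR=-196/159
obs B: pose=(-8,2,E) → sL=30/13, sR=3/2, mL=-21/26, mR=-99/52
sensor matrix S = [[4/3, 60/53], [30/13, 3/2]]; det S = -422/689
solve [mL_A; mL_B] = S·[w00; w01] and [mR_A; mR_B] = S·[w10; w11]:
  w00 = -1, w01 = 1, w10 = -1/2, w11 = -1/2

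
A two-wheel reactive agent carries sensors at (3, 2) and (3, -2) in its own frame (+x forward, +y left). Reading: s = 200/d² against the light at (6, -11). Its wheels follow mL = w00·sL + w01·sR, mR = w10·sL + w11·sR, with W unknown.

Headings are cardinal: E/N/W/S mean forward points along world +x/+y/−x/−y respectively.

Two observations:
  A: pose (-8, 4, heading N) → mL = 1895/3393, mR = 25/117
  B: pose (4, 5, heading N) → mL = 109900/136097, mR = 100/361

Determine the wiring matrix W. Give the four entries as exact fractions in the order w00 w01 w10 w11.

1 1/2 0 1/2

obs A: pose=(-8,4,N) → sL=10/29, sR=50/117, mL=1895/3393, mR=25/117
obs B: pose=(4,5,N) → sL=200/377, sR=200/361, mL=109900/136097, mR=100/361
sensor matrix S = [[10/29, 50/117], [200/377, 200/361]]; det S = -568000/15923349
solve [mL_A; mL_B] = S·[w00; w01] and [mR_A; mR_B] = S·[w10; w11]:
  w00 = 1, w01 = 1/2, w10 = 0, w11 = 1/2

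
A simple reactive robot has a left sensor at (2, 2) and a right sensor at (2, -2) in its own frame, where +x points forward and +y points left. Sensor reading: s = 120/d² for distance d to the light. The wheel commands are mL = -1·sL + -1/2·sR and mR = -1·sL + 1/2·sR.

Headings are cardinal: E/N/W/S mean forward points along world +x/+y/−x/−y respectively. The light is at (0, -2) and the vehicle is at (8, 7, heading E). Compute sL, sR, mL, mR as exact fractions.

120/221 120/149 -31140/32929 -4620/32929

left sensor world pos  = (10, 9); dL² = 221
right sensor world pos = (10, 5); dR² = 149
sL = 120/221 = 120/221
sR = 120/149 = 120/149
mL = -1·sL + -1/2·sR = -31140/32929
mR = -1·sL + 1/2·sR = -4620/32929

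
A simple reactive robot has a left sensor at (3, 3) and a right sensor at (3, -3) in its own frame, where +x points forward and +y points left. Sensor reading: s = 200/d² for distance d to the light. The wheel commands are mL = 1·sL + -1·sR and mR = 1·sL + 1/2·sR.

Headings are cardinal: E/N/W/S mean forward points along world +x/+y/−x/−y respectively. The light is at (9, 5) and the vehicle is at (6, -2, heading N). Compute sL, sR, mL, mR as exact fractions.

50/13 25/2 -225/26 525/52

left sensor world pos  = (3, 1); dL² = 52
right sensor world pos = (9, 1); dR² = 16
sL = 200/52 = 50/13
sR = 200/16 = 25/2
mL = 1·sL + -1·sR = -225/26
mR = 1·sL + 1/2·sR = 525/52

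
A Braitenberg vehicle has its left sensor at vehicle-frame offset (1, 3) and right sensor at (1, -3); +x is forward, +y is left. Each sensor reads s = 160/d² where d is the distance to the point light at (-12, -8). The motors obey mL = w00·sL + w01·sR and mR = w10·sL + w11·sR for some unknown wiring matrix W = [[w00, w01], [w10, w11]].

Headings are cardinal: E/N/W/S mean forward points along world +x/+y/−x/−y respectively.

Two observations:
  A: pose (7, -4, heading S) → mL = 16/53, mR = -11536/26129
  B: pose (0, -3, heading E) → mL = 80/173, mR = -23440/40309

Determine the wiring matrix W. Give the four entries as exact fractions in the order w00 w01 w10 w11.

obs A: pose=(7,-4,S) → sL=160/493, sR=32/53, mL=16/53, mR=-11536/26129
obs B: pose=(0,-3,E) → sL=160/233, sR=160/173, mL=80/173, mR=-23440/40309
sensor matrix S = [[160/493, 32/53], [160/233, 160/173]]; det S = -120545280/1053233861
solve [mL_A; mL_B] = S·[w00; w01] and [mR_A; mR_B] = S·[w10; w11]:
  w00 = 0, w01 = 1/2, w10 = 1/2, w11 = -1

0 1/2 1/2 -1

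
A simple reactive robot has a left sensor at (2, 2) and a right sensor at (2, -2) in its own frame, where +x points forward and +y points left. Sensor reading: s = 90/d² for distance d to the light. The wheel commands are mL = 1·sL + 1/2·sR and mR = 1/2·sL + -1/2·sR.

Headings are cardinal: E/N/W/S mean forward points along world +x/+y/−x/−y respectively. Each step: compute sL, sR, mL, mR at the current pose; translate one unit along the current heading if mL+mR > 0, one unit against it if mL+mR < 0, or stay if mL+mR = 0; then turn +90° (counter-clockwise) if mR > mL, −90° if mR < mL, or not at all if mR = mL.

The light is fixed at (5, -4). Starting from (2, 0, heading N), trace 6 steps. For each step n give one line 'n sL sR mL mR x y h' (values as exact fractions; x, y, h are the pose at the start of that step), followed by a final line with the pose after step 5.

n=0: pose=(2,0,N); sL=90/61, sR=90/37; mL=6075/2257, mR=-1080/2257; mL+mR=135/61 → advance +1; mR−mL=-7155/2257 → turn -1·90°
n=1: pose=(2,1,E); sL=9/5, sR=9; mL=63/10, mR=-18/5; mL+mR=27/10 → advance +1; mR−mL=-99/10 → turn -1·90°
n=2: pose=(3,1,S); sL=10, sR=18/5; mL=59/5, mR=16/5; mL+mR=15 → advance +1; mR−mL=-43/5 → turn -1·90°
n=3: pose=(3,0,W); sL=9/2, sR=45/26; mL=279/52, mR=18/13; mL+mR=27/4 → advance +1; mR−mL=-207/52 → turn -1·90°
n=4: pose=(2,0,N); sL=90/61, sR=90/37; mL=6075/2257, mR=-1080/2257; mL+mR=135/61 → advance +1; mR−mL=-7155/2257 → turn -1·90°
n=5: pose=(2,1,E); sL=9/5, sR=9; mL=63/10, mR=-18/5; mL+mR=27/10 → advance +1; mR−mL=-99/10 → turn -1·90°

0 90/61 90/37 6075/2257 -1080/2257 2 0 N
1 9/5 9 63/10 -18/5 2 1 E
2 10 18/5 59/5 16/5 3 1 S
3 9/2 45/26 279/52 18/13 3 0 W
4 90/61 90/37 6075/2257 -1080/2257 2 0 N
5 9/5 9 63/10 -18/5 2 1 E
final 3 1 S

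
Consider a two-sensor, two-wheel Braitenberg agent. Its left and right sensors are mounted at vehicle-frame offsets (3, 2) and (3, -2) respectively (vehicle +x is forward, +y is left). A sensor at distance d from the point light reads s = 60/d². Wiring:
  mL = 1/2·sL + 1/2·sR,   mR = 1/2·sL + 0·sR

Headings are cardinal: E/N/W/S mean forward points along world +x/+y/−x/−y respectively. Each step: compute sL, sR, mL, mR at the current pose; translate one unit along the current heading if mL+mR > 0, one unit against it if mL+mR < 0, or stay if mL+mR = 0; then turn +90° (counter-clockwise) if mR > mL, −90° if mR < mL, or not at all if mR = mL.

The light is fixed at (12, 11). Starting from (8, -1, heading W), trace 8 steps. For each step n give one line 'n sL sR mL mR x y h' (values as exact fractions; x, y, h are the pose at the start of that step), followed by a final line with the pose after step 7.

0 12/49 60/149 2364/7301 6/49 8 -1 W
1 6/13 2/3 22/39 3/13 7 -1 N
2 12/17 60/173 1548/2941 6/17 7 0 E
3 3/10 15/58 81/290 3/20 8 0 S
4 12/49 60/149 2364/7301 6/49 8 -1 W
5 6/13 2/3 22/39 3/13 7 -1 N
6 12/17 60/173 1548/2941 6/17 7 0 E
7 3/10 15/58 81/290 3/20 8 0 S
final 8 -1 W

n=0: pose=(8,-1,W); sL=12/49, sR=60/149; mL=2364/7301, mR=6/49; mL+mR=3258/7301 → advance +1; mR−mL=-30/149 → turn -1·90°
n=1: pose=(7,-1,N); sL=6/13, sR=2/3; mL=22/39, mR=3/13; mL+mR=31/39 → advance +1; mR−mL=-1/3 → turn -1·90°
n=2: pose=(7,0,E); sL=12/17, sR=60/173; mL=1548/2941, mR=6/17; mL+mR=2586/2941 → advance +1; mR−mL=-30/173 → turn -1·90°
n=3: pose=(8,0,S); sL=3/10, sR=15/58; mL=81/290, mR=3/20; mL+mR=249/580 → advance +1; mR−mL=-15/116 → turn -1·90°
n=4: pose=(8,-1,W); sL=12/49, sR=60/149; mL=2364/7301, mR=6/49; mL+mR=3258/7301 → advance +1; mR−mL=-30/149 → turn -1·90°
n=5: pose=(7,-1,N); sL=6/13, sR=2/3; mL=22/39, mR=3/13; mL+mR=31/39 → advance +1; mR−mL=-1/3 → turn -1·90°
n=6: pose=(7,0,E); sL=12/17, sR=60/173; mL=1548/2941, mR=6/17; mL+mR=2586/2941 → advance +1; mR−mL=-30/173 → turn -1·90°
n=7: pose=(8,0,S); sL=3/10, sR=15/58; mL=81/290, mR=3/20; mL+mR=249/580 → advance +1; mR−mL=-15/116 → turn -1·90°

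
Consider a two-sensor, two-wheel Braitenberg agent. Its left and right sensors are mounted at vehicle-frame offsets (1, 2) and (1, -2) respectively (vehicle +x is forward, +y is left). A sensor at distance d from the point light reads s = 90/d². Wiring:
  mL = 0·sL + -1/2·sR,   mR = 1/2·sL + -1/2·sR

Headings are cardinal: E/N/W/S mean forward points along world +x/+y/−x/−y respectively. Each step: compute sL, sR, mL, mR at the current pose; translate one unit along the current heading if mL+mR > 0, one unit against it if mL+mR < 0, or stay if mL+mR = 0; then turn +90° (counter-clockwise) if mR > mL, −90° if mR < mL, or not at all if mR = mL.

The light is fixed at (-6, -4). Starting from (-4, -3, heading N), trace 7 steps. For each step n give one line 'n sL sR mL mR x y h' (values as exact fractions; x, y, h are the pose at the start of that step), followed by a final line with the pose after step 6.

n=0: pose=(-4,-3,N); sL=45/2, sR=9/2; mL=-9/4, mR=9; mL+mR=27/4 → advance +1; mR−mL=45/4 → turn +1·90°
n=1: pose=(-4,-2,W); sL=90, sR=90/17; mL=-45/17, mR=720/17; mL+mR=675/17 → advance +1; mR−mL=45 → turn +1·90°
n=2: pose=(-5,-2,S); sL=9, sR=45; mL=-45/2, mR=-18; mL+mR=-81/2 → advance -1; mR−mL=9/2 → turn +1·90°
n=3: pose=(-5,-1,E); sL=90/29, sR=18; mL=-9, mR=-216/29; mL+mR=-477/29 → advance -1; mR−mL=45/29 → turn +1·90°
n=4: pose=(-6,-1,N); sL=9/2, sR=9/2; mL=-9/4, mR=0; mL+mR=-9/4 → advance -1; mR−mL=9/4 → turn +1·90°
n=5: pose=(-6,-2,W); sL=90, sR=90/17; mL=-45/17, mR=720/17; mL+mR=675/17 → advance +1; mR−mL=45 → turn +1·90°
n=6: pose=(-7,-2,S); sL=45, sR=9; mL=-9/2, mR=18; mL+mR=27/2 → advance +1; mR−mL=45/2 → turn +1·90°

0 45/2 9/2 -9/4 9 -4 -3 N
1 90 90/17 -45/17 720/17 -4 -2 W
2 9 45 -45/2 -18 -5 -2 S
3 90/29 18 -9 -216/29 -5 -1 E
4 9/2 9/2 -9/4 0 -6 -1 N
5 90 90/17 -45/17 720/17 -6 -2 W
6 45 9 -9/2 18 -7 -2 S
final -7 -3 E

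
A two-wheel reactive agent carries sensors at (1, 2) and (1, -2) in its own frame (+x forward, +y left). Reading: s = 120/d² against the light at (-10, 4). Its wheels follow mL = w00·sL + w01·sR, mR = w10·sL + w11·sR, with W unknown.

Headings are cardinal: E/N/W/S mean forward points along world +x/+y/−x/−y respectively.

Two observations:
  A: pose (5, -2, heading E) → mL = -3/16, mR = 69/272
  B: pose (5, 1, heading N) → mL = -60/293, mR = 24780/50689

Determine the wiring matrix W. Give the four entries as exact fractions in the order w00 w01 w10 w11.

0 -1/2 1 -1/2

obs A: pose=(5,-2,E) → sL=15/34, sR=3/8, mL=-3/16, mR=69/272
obs B: pose=(5,1,N) → sL=120/173, sR=120/293, mL=-60/293, mR=24780/50689
sensor matrix S = [[15/34, 3/8], [120/173, 120/293]]; det S = -68445/861713
solve [mL_A; mL_B] = S·[w00; w01] and [mR_A; mR_B] = S·[w10; w11]:
  w00 = 0, w01 = -1/2, w10 = 1, w11 = -1/2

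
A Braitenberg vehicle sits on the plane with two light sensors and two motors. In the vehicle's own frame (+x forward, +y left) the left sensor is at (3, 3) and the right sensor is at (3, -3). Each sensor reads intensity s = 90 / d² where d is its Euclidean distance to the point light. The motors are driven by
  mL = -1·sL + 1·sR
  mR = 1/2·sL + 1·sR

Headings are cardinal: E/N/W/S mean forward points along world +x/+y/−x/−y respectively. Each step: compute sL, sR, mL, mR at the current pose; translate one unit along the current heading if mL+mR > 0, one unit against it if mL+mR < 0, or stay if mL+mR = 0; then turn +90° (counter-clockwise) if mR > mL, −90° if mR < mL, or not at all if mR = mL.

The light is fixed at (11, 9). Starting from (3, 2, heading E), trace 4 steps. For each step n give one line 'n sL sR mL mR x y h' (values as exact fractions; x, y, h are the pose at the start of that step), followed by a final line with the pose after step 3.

n=0: pose=(3,2,E); sL=90/41, sR=18/25; mL=-1512/1025, mR=1863/1025; mL+mR=351/1025 → advance +1; mR−mL=135/41 → turn +1·90°
n=1: pose=(4,2,N); sL=45/58, sR=45/16; mL=945/464, mR=1485/464; mL+mR=1215/232 → advance +1; mR−mL=135/116 → turn +1·90°
n=2: pose=(4,3,W); sL=90/181, sR=90/109; mL=6480/19729, mR=21195/19729; mL+mR=27675/19729 → advance +1; mR−mL=135/181 → turn +1·90°
n=3: pose=(3,3,S); sL=45/53, sR=45/101; mL=-2160/5353, mR=9315/10706; mL+mR=4995/10706 → advance +1; mR−mL=135/106 → turn +1·90°

0 90/41 18/25 -1512/1025 1863/1025 3 2 E
1 45/58 45/16 945/464 1485/464 4 2 N
2 90/181 90/109 6480/19729 21195/19729 4 3 W
3 45/53 45/101 -2160/5353 9315/10706 3 3 S
final 3 2 E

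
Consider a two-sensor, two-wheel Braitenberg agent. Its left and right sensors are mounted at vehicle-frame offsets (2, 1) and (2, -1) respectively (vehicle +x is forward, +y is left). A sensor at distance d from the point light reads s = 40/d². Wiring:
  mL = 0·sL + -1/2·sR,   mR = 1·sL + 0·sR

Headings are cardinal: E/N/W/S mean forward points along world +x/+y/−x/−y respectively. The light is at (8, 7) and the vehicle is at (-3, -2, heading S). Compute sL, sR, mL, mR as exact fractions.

40/221 8/53 -4/53 40/221

left sensor world pos  = (-2, -4); dL² = 221
right sensor world pos = (-4, -4); dR² = 265
sL = 40/221 = 40/221
sR = 40/265 = 8/53
mL = 0·sL + -1/2·sR = -4/53
mR = 1·sL + 0·sR = 40/221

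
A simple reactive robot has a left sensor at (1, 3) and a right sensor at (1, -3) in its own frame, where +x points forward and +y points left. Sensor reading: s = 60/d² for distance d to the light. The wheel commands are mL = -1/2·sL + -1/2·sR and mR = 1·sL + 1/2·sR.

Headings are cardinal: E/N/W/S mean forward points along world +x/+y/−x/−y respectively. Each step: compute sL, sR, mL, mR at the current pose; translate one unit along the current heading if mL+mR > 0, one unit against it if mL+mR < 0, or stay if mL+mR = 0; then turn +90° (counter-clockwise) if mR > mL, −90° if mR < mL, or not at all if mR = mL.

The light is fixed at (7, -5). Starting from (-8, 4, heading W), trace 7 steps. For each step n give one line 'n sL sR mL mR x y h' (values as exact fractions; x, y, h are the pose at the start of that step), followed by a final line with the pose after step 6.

0 15/73 3/20 -519/2920 819/2920 -8 4 W
1 60/233 12/85 -3948/19805 6498/19805 -9 4 S
2 30/173 6/25 -894/4325 1269/4325 -9 3 E
3 4/27 4/15 -28/135 38/135 -8 3 N
4 15/73 3/20 -519/2920 819/2920 -8 4 W
5 60/233 12/85 -3948/19805 6498/19805 -9 4 S
6 30/173 6/25 -894/4325 1269/4325 -9 3 E
final -8 3 N

n=0: pose=(-8,4,W); sL=15/73, sR=3/20; mL=-519/2920, mR=819/2920; mL+mR=15/146 → advance +1; mR−mL=669/1460 → turn +1·90°
n=1: pose=(-9,4,S); sL=60/233, sR=12/85; mL=-3948/19805, mR=6498/19805; mL+mR=30/233 → advance +1; mR−mL=10446/19805 → turn +1·90°
n=2: pose=(-9,3,E); sL=30/173, sR=6/25; mL=-894/4325, mR=1269/4325; mL+mR=15/173 → advance +1; mR−mL=2163/4325 → turn +1·90°
n=3: pose=(-8,3,N); sL=4/27, sR=4/15; mL=-28/135, mR=38/135; mL+mR=2/27 → advance +1; mR−mL=22/45 → turn +1·90°
n=4: pose=(-8,4,W); sL=15/73, sR=3/20; mL=-519/2920, mR=819/2920; mL+mR=15/146 → advance +1; mR−mL=669/1460 → turn +1·90°
n=5: pose=(-9,4,S); sL=60/233, sR=12/85; mL=-3948/19805, mR=6498/19805; mL+mR=30/233 → advance +1; mR−mL=10446/19805 → turn +1·90°
n=6: pose=(-9,3,E); sL=30/173, sR=6/25; mL=-894/4325, mR=1269/4325; mL+mR=15/173 → advance +1; mR−mL=2163/4325 → turn +1·90°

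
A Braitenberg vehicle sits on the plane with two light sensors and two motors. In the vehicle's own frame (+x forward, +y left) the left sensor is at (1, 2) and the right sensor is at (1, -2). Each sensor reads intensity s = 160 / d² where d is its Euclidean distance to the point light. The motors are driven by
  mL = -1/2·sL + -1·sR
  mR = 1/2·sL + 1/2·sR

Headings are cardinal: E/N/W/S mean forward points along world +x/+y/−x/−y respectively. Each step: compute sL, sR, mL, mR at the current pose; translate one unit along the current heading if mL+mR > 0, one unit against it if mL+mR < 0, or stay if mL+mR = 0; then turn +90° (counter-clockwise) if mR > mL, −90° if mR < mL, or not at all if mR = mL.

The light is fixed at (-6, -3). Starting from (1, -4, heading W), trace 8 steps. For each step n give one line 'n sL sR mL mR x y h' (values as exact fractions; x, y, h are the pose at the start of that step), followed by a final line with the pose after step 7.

0 32/9 160/37 -2032/333 1312/333 1 -4 W
1 20/13 4 -62/13 36/13 2 -4 S
2 32/17 32/17 -48/17 32/17 2 -3 E
3 80/13 80/41 -2680/533 2160/533 1 -3 N
4 32/9 160/37 -2032/333 1312/333 1 -4 W
5 20/13 4 -62/13 36/13 2 -4 S
6 32/17 32/17 -48/17 32/17 2 -3 E
7 80/13 80/41 -2680/533 2160/533 1 -3 N
final 1 -4 W

n=0: pose=(1,-4,W); sL=32/9, sR=160/37; mL=-2032/333, mR=1312/333; mL+mR=-80/37 → advance -1; mR−mL=3344/333 → turn +1·90°
n=1: pose=(2,-4,S); sL=20/13, sR=4; mL=-62/13, mR=36/13; mL+mR=-2 → advance -1; mR−mL=98/13 → turn +1·90°
n=2: pose=(2,-3,E); sL=32/17, sR=32/17; mL=-48/17, mR=32/17; mL+mR=-16/17 → advance -1; mR−mL=80/17 → turn +1·90°
n=3: pose=(1,-3,N); sL=80/13, sR=80/41; mL=-2680/533, mR=2160/533; mL+mR=-40/41 → advance -1; mR−mL=4840/533 → turn +1·90°
n=4: pose=(1,-4,W); sL=32/9, sR=160/37; mL=-2032/333, mR=1312/333; mL+mR=-80/37 → advance -1; mR−mL=3344/333 → turn +1·90°
n=5: pose=(2,-4,S); sL=20/13, sR=4; mL=-62/13, mR=36/13; mL+mR=-2 → advance -1; mR−mL=98/13 → turn +1·90°
n=6: pose=(2,-3,E); sL=32/17, sR=32/17; mL=-48/17, mR=32/17; mL+mR=-16/17 → advance -1; mR−mL=80/17 → turn +1·90°
n=7: pose=(1,-3,N); sL=80/13, sR=80/41; mL=-2680/533, mR=2160/533; mL+mR=-40/41 → advance -1; mR−mL=4840/533 → turn +1·90°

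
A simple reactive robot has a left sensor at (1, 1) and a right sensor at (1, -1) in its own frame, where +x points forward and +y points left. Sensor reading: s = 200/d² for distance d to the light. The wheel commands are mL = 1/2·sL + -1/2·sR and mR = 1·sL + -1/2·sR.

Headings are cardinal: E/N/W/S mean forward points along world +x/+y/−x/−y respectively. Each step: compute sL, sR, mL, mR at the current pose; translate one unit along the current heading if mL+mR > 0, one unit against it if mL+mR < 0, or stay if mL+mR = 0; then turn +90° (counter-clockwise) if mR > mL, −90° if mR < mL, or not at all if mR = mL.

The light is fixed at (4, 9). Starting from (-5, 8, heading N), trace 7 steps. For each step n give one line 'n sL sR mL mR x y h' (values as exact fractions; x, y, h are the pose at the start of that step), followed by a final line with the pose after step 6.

0 2 25/8 -9/16 7/16 -5 8 N
1 200/109 200/101 -800/11009 9300/11009 -5 7 W
2 20/9 20/13 40/117 170/117 -6 7 S
3 40/17 200/97 240/1649 2180/1649 -6 6 E
4 25/13 50/17 -225/442 100/221 -5 6 N
5 8/5 200/109 -64/545 372/545 -5 5 W
6 100/53 100/73 1000/3869 4650/3869 -6 5 S
final -6 4 E

n=0: pose=(-5,8,N); sL=2, sR=25/8; mL=-9/16, mR=7/16; mL+mR=-1/8 → advance -1; mR−mL=1 → turn +1·90°
n=1: pose=(-5,7,W); sL=200/109, sR=200/101; mL=-800/11009, mR=9300/11009; mL+mR=8500/11009 → advance +1; mR−mL=100/109 → turn +1·90°
n=2: pose=(-6,7,S); sL=20/9, sR=20/13; mL=40/117, mR=170/117; mL+mR=70/39 → advance +1; mR−mL=10/9 → turn +1·90°
n=3: pose=(-6,6,E); sL=40/17, sR=200/97; mL=240/1649, mR=2180/1649; mL+mR=2420/1649 → advance +1; mR−mL=20/17 → turn +1·90°
n=4: pose=(-5,6,N); sL=25/13, sR=50/17; mL=-225/442, mR=100/221; mL+mR=-25/442 → advance -1; mR−mL=25/26 → turn +1·90°
n=5: pose=(-5,5,W); sL=8/5, sR=200/109; mL=-64/545, mR=372/545; mL+mR=308/545 → advance +1; mR−mL=4/5 → turn +1·90°
n=6: pose=(-6,5,S); sL=100/53, sR=100/73; mL=1000/3869, mR=4650/3869; mL+mR=5650/3869 → advance +1; mR−mL=50/53 → turn +1·90°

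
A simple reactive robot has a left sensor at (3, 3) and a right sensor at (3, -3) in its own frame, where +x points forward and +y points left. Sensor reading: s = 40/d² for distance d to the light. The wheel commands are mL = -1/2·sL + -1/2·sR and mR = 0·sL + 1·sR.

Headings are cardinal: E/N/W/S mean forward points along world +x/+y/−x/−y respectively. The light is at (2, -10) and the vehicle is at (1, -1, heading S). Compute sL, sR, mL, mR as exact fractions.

left sensor world pos  = (4, -4); dL² = 40
right sensor world pos = (-2, -4); dR² = 52
sL = 40/40 = 1
sR = 40/52 = 10/13
mL = -1/2·sL + -1/2·sR = -23/26
mR = 0·sL + 1·sR = 10/13

1 10/13 -23/26 10/13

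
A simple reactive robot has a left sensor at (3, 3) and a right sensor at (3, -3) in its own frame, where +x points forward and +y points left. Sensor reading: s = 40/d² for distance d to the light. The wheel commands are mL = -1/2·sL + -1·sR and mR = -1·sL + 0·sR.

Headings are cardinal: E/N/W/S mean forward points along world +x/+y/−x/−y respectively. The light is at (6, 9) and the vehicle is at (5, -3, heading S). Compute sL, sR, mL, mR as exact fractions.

left sensor world pos  = (8, -6); dL² = 229
right sensor world pos = (2, -6); dR² = 241
sL = 40/229 = 40/229
sR = 40/241 = 40/241
mL = -1/2·sL + -1·sR = -13980/55189
mR = -1·sL + 0·sR = -40/229

40/229 40/241 -13980/55189 -40/229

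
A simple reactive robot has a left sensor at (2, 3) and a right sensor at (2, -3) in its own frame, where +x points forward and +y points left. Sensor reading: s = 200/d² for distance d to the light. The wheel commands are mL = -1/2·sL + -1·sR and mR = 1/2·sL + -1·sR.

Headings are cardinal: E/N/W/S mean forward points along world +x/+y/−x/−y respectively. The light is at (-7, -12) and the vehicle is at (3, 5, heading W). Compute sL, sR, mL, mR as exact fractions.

10/13 25/58 -615/754 -35/754

left sensor world pos  = (1, 2); dL² = 260
right sensor world pos = (1, 8); dR² = 464
sL = 200/260 = 10/13
sR = 200/464 = 25/58
mL = -1/2·sL + -1·sR = -615/754
mR = 1/2·sL + -1·sR = -35/754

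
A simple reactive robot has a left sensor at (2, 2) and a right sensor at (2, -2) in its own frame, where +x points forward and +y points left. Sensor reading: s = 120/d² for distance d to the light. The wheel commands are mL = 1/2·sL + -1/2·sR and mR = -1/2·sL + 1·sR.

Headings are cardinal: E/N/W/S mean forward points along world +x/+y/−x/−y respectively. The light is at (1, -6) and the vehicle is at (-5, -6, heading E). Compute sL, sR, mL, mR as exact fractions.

6 6 0 3

left sensor world pos  = (-3, -4); dL² = 20
right sensor world pos = (-3, -8); dR² = 20
sL = 120/20 = 6
sR = 120/20 = 6
mL = 1/2·sL + -1/2·sR = 0
mR = -1/2·sL + 1·sR = 3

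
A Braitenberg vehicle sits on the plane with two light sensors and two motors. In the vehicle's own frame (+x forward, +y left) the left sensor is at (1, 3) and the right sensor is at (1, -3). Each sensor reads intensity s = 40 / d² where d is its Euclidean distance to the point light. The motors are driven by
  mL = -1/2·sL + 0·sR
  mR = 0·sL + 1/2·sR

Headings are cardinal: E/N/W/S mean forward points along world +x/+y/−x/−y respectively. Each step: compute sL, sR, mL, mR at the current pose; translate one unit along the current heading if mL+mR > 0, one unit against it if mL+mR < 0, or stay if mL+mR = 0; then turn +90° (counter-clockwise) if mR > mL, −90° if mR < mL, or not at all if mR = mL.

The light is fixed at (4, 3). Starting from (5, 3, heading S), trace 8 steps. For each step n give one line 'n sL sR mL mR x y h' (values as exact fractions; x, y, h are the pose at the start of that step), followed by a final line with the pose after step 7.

0 40/17 8 -20/17 4 5 3 S
1 5 2 -5/2 1 5 2 E
2 40/9 40/9 -20/9 20/9 4 2 N
3 40/17 8 -20/17 4 4 2 W
4 5 2 -5/2 1 3 2 S
5 40/9 40/9 -20/9 20/9 3 3 E
6 40/17 8 -20/17 4 3 3 N
7 5 2 -5/2 1 3 4 W
final 4 4 S

n=0: pose=(5,3,S); sL=40/17, sR=8; mL=-20/17, mR=4; mL+mR=48/17 → advance +1; mR−mL=88/17 → turn +1·90°
n=1: pose=(5,2,E); sL=5, sR=2; mL=-5/2, mR=1; mL+mR=-3/2 → advance -1; mR−mL=7/2 → turn +1·90°
n=2: pose=(4,2,N); sL=40/9, sR=40/9; mL=-20/9, mR=20/9; mL+mR=0 → advance +0; mR−mL=40/9 → turn +1·90°
n=3: pose=(4,2,W); sL=40/17, sR=8; mL=-20/17, mR=4; mL+mR=48/17 → advance +1; mR−mL=88/17 → turn +1·90°
n=4: pose=(3,2,S); sL=5, sR=2; mL=-5/2, mR=1; mL+mR=-3/2 → advance -1; mR−mL=7/2 → turn +1·90°
n=5: pose=(3,3,E); sL=40/9, sR=40/9; mL=-20/9, mR=20/9; mL+mR=0 → advance +0; mR−mL=40/9 → turn +1·90°
n=6: pose=(3,3,N); sL=40/17, sR=8; mL=-20/17, mR=4; mL+mR=48/17 → advance +1; mR−mL=88/17 → turn +1·90°
n=7: pose=(3,4,W); sL=5, sR=2; mL=-5/2, mR=1; mL+mR=-3/2 → advance -1; mR−mL=7/2 → turn +1·90°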